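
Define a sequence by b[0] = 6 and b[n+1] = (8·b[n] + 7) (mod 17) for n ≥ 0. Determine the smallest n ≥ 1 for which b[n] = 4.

1

Computing terms: b[0] = 6; b[1] = 4; b[2] = 5; b[3] = 13; b[4] = 9; b[5] = 11; b[6] = 10; b[7] = 2; b[8] = 6.
The sequence repeats with period 8.
The value 4 first appears (with n ≥ 1) at b[1].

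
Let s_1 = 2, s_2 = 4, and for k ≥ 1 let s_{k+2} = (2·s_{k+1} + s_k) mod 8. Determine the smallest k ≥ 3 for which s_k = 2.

3

Listing terms: s_1 = 2, s_2 = 4, s_3 = 2, s_4 = 0, s_5 = 2, s_6 = 4.
Since (s_5, s_6) = (s_1, s_2) = (2, 4) (two consecutive terms determine the rest), the sequence is periodic with period 4.
The value 2 first appears (with k ≥ 3) at s_3.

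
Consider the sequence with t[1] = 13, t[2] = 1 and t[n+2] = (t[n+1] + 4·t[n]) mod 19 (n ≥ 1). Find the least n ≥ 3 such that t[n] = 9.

14

t[1] = 13, t[2] = 1, t[3] = 15, t[4] = 0, t[5] = 3, t[6] = 3, t[7] = 15, t[8] = 8, t[9] = 11, t[10] = 5, t[11] = 11, t[12] = 12, t[13] = 18, t[14] = 9, t[15] = 5, t[16] = 3, t[17] = 4, t[18] = 16, t[19] = 13, t[20] = 1.
Since (t[19], t[20]) = (t[1], t[2]) = (13, 1) (two consecutive terms determine the rest), the sequence is periodic with period 18.
The value 9 first appears (with n ≥ 3) at t[14].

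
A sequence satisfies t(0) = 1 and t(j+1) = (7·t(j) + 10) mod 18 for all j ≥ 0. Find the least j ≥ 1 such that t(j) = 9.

8

Listing terms: t(0) = 1, t(1) = 17, t(2) = 3, t(3) = 13, t(4) = 11, t(5) = 15, t(6) = 7, t(7) = 5, t(8) = 9, t(9) = 1.
The sequence repeats with period 9.
The value 9 first appears (with j ≥ 1) at t(8).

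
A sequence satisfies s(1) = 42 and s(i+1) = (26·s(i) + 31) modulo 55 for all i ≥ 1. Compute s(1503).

24

Listing terms: s(1) = 42, s(2) = 23, s(3) = 24, s(4) = 50, s(5) = 11, s(6) = 42.
The sequence repeats with period 5.
(1503 - 1) mod 5 = 2, so s(1503) = s(3) = 24.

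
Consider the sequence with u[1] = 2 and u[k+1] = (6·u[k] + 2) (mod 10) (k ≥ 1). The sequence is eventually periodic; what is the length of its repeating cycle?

Computing terms: u[1] = 2; u[2] = 4; u[3] = 6; u[4] = 8; u[5] = 0; u[6] = 2.
Since u[6] = u[1] = 2, the sequence is periodic with period 5.

5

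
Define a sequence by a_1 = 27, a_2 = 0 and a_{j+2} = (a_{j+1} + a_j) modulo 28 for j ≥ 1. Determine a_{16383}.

19

a_1 = 27,  a_2 = 0,  a_3 = 27,  a_4 = 27,  a_5 = 26,  a_6 = 25,  a_7 = 23,  a_8 = 20,  a_9 = 15,  a_{10} = 7,  a_{11} = 22,  a_{12} = 1,  a_{13} = 23,  a_{14} = 24,  a_{15} = 19,  a_{16} = 15,  a_{17} = 6,  a_{18} = 21,  a_{19} = 27,  a_{20} = 20,  a_{21} = 19,  a_{22} = 11,  a_{23} = 2,  a_{24} = 13,  a_{25} = 15,  a_{26} = 0,  a_{27} = 15,  a_{28} = 15,  a_{29} = 2,  a_{30} = 17,  a_{31} = 19,  a_{32} = 8,  a_{33} = 27,  a_{34} = 7,  a_{35} = 6,  a_{36} = 13,  a_{37} = 19,  a_{38} = 4,  a_{39} = 23,  a_{40} = 27,  a_{41} = 22,  a_{42} = 21,  a_{43} = 15,  a_{44} = 8,  a_{45} = 23,  a_{46} = 3,  a_{47} = 26,  a_{48} = 1,  a_{49} = 27,  a_{50} = 0.
The sequence repeats with period 48.
So a_{16383} = a_{1 + ((16383-1) mod 48)} = a_{15} = 19.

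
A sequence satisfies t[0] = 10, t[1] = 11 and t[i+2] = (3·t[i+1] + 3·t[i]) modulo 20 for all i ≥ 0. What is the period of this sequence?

12

Computing terms: t[0] = 10; t[1] = 11; t[2] = 3; t[3] = 2; t[4] = 15; t[5] = 11; t[6] = 18; t[7] = 7; t[8] = 15; t[9] = 6; t[10] = 3; t[11] = 7; t[12] = 10; t[13] = 11.
The sequence repeats with period 12.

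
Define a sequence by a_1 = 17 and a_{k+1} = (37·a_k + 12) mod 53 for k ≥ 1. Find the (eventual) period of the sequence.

Computing terms: a_1 = 17; a_2 = 5; a_3 = 38; a_4 = 40; a_5 = 8; a_6 = 43; a_7 = 13; a_8 = 16; a_9 = 21; a_{10} = 47; a_{11} = 2; a_{12} = 33; a_{13} = 14; a_{14} = 0; a_{15} = 12; a_{16} = 32; a_{17} = 30; a_{18} = 9; a_{19} = 27; a_{20} = 4; a_{21} = 1; a_{22} = 49; a_{23} = 23; a_{24} = 15; a_{25} = 37; a_{26} = 3; a_{27} = 17.
The sequence repeats with period 26.

26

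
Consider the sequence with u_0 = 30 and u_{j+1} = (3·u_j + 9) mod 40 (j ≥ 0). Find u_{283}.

7

u_0 = 30; u_1 = 19; u_2 = 26; u_3 = 7; u_4 = 30.
The sequence repeats with period 4.
So u_{283} = u_{0 + ((283-0) mod 4)} = u_3 = 7.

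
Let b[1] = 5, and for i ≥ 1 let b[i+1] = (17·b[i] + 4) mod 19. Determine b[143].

b[1] = 5, b[2] = 13, b[3] = 16, b[4] = 10, b[5] = 3, b[6] = 17, b[7] = 8, b[8] = 7, b[9] = 9, b[10] = 5.
The sequence repeats with period 9.
(143 - 1) mod 9 = 7, so b[143] = b[8] = 7.

7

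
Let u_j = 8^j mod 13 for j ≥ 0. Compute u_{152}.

1

u_0 = 1; u_1 = 8; u_2 = 12; u_3 = 5; u_4 = 1.
Since u_4 = u_0 = 1, the sequence is periodic with period 4.
(152 - 0) mod 4 = 0, so u_{152} = u_0 = 1.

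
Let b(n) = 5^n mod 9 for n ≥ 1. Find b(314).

7

b(1) = 5, b(2) = 7, b(3) = 8, b(4) = 4, b(5) = 2, b(6) = 1, b(7) = 5.
Since b(7) = b(1) = 5, the sequence is periodic with period 6.
So b(314) = b(1 + ((314-1) mod 6)) = b(2) = 7.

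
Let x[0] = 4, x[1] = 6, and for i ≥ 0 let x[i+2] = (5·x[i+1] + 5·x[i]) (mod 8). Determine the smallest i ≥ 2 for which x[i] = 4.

6

Listing terms: x[0] = 4,  x[1] = 6,  x[2] = 2,  x[3] = 0,  x[4] = 2,  x[5] = 2,  x[6] = 4,  x[7] = 6.
The sequence repeats with period 6.
The value 4 next appears (with i ≥ 2) at x[6].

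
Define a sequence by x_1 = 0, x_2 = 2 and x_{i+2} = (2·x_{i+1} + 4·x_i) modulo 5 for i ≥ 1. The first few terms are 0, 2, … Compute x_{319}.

Listing terms: x_1 = 0; x_2 = 2; x_3 = 4; x_4 = 1; x_5 = 3; x_6 = 0; x_7 = 2.
The sequence repeats with period 5.
(319 - 1) mod 5 = 3, so x_{319} = x_4 = 1.

1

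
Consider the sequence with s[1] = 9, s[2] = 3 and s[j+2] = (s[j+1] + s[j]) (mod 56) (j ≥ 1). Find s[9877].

41

Computing terms: s[1] = 9; s[2] = 3; s[3] = 12; s[4] = 15; s[5] = 27; s[6] = 42; s[7] = 13; s[8] = 55; s[9] = 12; s[10] = 11; s[11] = 23; s[12] = 34; s[13] = 1; s[14] = 35; s[15] = 36; s[16] = 15; s[17] = 51; s[18] = 10; s[19] = 5; s[20] = 15; s[21] = 20; s[22] = 35; s[23] = 55; s[24] = 34; s[25] = 33; s[26] = 11; s[27] = 44; s[28] = 55; s[29] = 43; s[30] = 42; s[31] = 29; s[32] = 15; s[33] = 44; s[34] = 3; s[35] = 47; s[36] = 50; s[37] = 41; s[38] = 35; s[39] = 20; s[40] = 55; s[41] = 19; s[42] = 18; s[43] = 37; s[44] = 55; s[45] = 36; s[46] = 35; s[47] = 15; s[48] = 50; s[49] = 9; s[50] = 3.
The sequence repeats with period 48.
So s[9877] = s[1 + ((9877-1) mod 48)] = s[37] = 41.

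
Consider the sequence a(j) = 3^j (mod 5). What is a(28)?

1

a(1) = 3, a(2) = 4, a(3) = 2, a(4) = 1, a(5) = 3.
Since a(5) = a(1) = 3, the sequence is periodic with period 4.
(28 - 1) mod 4 = 3, so a(28) = a(4) = 1.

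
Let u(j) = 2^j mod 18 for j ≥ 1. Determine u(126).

10

Listing terms: u(1) = 2; u(2) = 4; u(3) = 8; u(4) = 16; u(5) = 14; u(6) = 10; u(7) = 2.
Since u(7) = u(1) = 2, the sequence is periodic with period 6.
So u(126) = u(1 + ((126-1) mod 6)) = u(6) = 10.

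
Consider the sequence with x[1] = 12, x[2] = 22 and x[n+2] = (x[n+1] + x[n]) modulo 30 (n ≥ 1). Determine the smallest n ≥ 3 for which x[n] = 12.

x[1] = 12,  x[2] = 22,  x[3] = 4,  x[4] = 26,  x[5] = 0,  x[6] = 26,  x[7] = 26,  x[8] = 22,  x[9] = 18,  x[10] = 10,  x[11] = 28,  x[12] = 8,  x[13] = 6,  x[14] = 14,  x[15] = 20,  x[16] = 4,  x[17] = 24,  x[18] = 28,  x[19] = 22,  x[20] = 20,  x[21] = 12,  x[22] = 2,  x[23] = 14,  x[24] = 16,  x[25] = 0,  x[26] = 16,  x[27] = 16,  x[28] = 2,  x[29] = 18,  x[30] = 20,  x[31] = 8,  x[32] = 28,  x[33] = 6,  x[34] = 4,  x[35] = 10,  x[36] = 14,  x[37] = 24,  x[38] = 8,  x[39] = 2,  x[40] = 10,  x[41] = 12,  x[42] = 22.
Since (x[41], x[42]) = (x[1], x[2]) = (12, 22) (two consecutive terms determine the rest), the sequence is periodic with period 40.
The value 12 first appears (with n ≥ 3) at x[21].

21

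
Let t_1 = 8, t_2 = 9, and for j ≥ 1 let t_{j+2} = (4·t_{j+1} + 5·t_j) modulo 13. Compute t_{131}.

11

We have t_1 = 8,  t_2 = 9,  t_3 = 11,  t_4 = 11,  t_5 = 8,  t_6 = 9.
The sequence repeats with period 4.
(131 - 1) mod 4 = 2, so t_{131} = t_3 = 11.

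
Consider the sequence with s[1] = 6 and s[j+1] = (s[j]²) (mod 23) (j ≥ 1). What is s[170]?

Computing terms: s[1] = 6, s[2] = 13, s[3] = 8, s[4] = 18, s[5] = 2, s[6] = 4, s[7] = 16, s[8] = 3, s[9] = 9, s[10] = 12, s[11] = 6.
Since s[11] = s[1] = 6, the sequence is periodic with period 10.
(170 - 1) mod 10 = 9, so s[170] = s[10] = 12.

12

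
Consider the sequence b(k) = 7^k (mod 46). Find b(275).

We have b(1) = 7, b(2) = 3, b(3) = 21, b(4) = 9, b(5) = 17, b(6) = 27, b(7) = 5, b(8) = 35, b(9) = 15, b(10) = 13, b(11) = 45, b(12) = 39, b(13) = 43, b(14) = 25, b(15) = 37, b(16) = 29, b(17) = 19, b(18) = 41, b(19) = 11, b(20) = 31, b(21) = 33, b(22) = 1, b(23) = 7.
The sequence repeats with period 22.
So b(275) = b(1 + ((275-1) mod 22)) = b(11) = 45.

45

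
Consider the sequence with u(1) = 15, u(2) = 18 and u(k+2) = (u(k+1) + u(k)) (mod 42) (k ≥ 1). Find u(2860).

33

u(1) = 15, u(2) = 18, u(3) = 33, u(4) = 9, u(5) = 0, u(6) = 9, u(7) = 9, u(8) = 18, u(9) = 27, u(10) = 3, u(11) = 30, u(12) = 33, u(13) = 21, u(14) = 12, u(15) = 33, u(16) = 3, u(17) = 36, u(18) = 39, u(19) = 33, u(20) = 30, u(21) = 21, u(22) = 9, u(23) = 30, u(24) = 39, u(25) = 27, u(26) = 24, u(27) = 9, u(28) = 33, u(29) = 0, u(30) = 33, u(31) = 33, u(32) = 24, u(33) = 15, u(34) = 39, u(35) = 12, u(36) = 9, u(37) = 21, u(38) = 30, u(39) = 9, u(40) = 39, u(41) = 6, u(42) = 3, u(43) = 9, u(44) = 12, u(45) = 21, u(46) = 33, u(47) = 12, u(48) = 3, u(49) = 15, u(50) = 18.
Since (u(49), u(50)) = (u(1), u(2)) = (15, 18) (two consecutive terms determine the rest), the sequence is periodic with period 48.
So u(2860) = u(1 + ((2860-1) mod 48)) = u(28) = 33.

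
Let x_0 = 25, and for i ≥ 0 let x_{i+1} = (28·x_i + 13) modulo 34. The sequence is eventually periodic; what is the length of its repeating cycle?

16

Computing terms: x_0 = 25,  x_1 = 33,  x_2 = 19,  x_3 = 1,  x_4 = 7,  x_5 = 5,  x_6 = 17,  x_7 = 13,  x_8 = 3,  x_9 = 29,  x_{10} = 9,  x_{11} = 27,  x_{12} = 21,  x_{13} = 23,  x_{14} = 11,  x_{15} = 15,  x_{16} = 25.
The sequence repeats with period 16.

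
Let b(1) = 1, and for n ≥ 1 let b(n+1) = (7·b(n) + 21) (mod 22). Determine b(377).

9

Listing terms: b(1) = 1, b(2) = 6, b(3) = 19, b(4) = 0, b(5) = 21, b(6) = 14, b(7) = 9, b(8) = 18, b(9) = 15, b(10) = 16, b(11) = 1.
The sequence repeats with period 10.
So b(377) = b(1 + ((377-1) mod 10)) = b(7) = 9.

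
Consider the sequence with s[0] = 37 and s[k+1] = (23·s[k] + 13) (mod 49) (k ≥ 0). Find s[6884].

s[0] = 37,  s[1] = 31,  s[2] = 40,  s[3] = 2,  s[4] = 10,  s[5] = 47,  s[6] = 16,  s[7] = 38,  s[8] = 5,  s[9] = 30,  s[10] = 17,  s[11] = 12,  s[12] = 44,  s[13] = 45,  s[14] = 19,  s[15] = 9,  s[16] = 24,  s[17] = 26,  s[18] = 23,  s[19] = 3,  s[20] = 33,  s[21] = 37.
Since s[21] = s[0] = 37, the sequence is periodic with period 21.
So s[6884] = s[0 + ((6884-0) mod 21)] = s[17] = 26.

26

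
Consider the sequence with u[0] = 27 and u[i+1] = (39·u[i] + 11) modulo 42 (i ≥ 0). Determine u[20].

Computing terms: u[0] = 27, u[1] = 14, u[2] = 11, u[3] = 20, u[4] = 35, u[5] = 32, u[6] = 41, u[7] = 14.
Since u[7] = u[1] = 14, the sequence is eventually periodic: after a pre-period of length 1 it cycles with period 6.
For i ≥ 1, u[i] depends only on (i - 1) mod 6. (20 - 1) mod 6 = 1, so u[20] = u[2] = 11.

11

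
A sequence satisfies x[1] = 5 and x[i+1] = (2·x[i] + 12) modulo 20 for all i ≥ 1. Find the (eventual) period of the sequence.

4

x[1] = 5, x[2] = 2, x[3] = 16, x[4] = 4, x[5] = 0, x[6] = 12, x[7] = 16.
Since x[7] = x[3] = 16, the sequence is eventually periodic: after a pre-period of length 2 it cycles with period 4.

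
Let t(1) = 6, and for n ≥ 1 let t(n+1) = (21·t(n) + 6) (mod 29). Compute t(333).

18

Computing terms: t(1) = 6; t(2) = 16; t(3) = 23; t(4) = 25; t(5) = 9; t(6) = 21; t(7) = 12; t(8) = 26; t(9) = 1; t(10) = 27; t(11) = 22; t(12) = 4; t(13) = 3; t(14) = 11; t(15) = 5; t(16) = 24; t(17) = 17; t(18) = 15; t(19) = 2; t(20) = 19; t(21) = 28; t(22) = 14; t(23) = 10; t(24) = 13; t(25) = 18; t(26) = 7; t(27) = 8; t(28) = 0; t(29) = 6.
Since t(29) = t(1) = 6, the sequence is periodic with period 28.
So t(333) = t(1 + ((333-1) mod 28)) = t(25) = 18.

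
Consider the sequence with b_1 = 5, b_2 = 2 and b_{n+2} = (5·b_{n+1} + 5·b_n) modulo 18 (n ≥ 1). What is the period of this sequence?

We have b_1 = 5, b_2 = 2, b_3 = 17, b_4 = 5, b_5 = 2.
Since (b_4, b_5) = (b_1, b_2) = (5, 2) (two consecutive terms determine the rest), the sequence is periodic with period 3.

3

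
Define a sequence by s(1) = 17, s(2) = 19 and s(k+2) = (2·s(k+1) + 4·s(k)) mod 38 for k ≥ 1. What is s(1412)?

We have s(1) = 17,  s(2) = 19,  s(3) = 30,  s(4) = 22,  s(5) = 12,  s(6) = 36,  s(7) = 6,  s(8) = 4,  s(9) = 32,  s(10) = 4,  s(11) = 22,  s(12) = 22,  s(13) = 18,  s(14) = 10,  s(15) = 16,  s(16) = 34,  s(17) = 18,  s(18) = 20,  s(19) = 36,  s(20) = 0,  s(21) = 30,  s(22) = 22.
Since (s(21), s(22)) = (s(3), s(4)) = (30, 22) (two consecutive terms determine the rest), the sequence is eventually periodic: after a pre-period of length 2 it cycles with period 18.
For k ≥ 3, s(k) depends only on (k - 3) mod 18. (1412 - 3) mod 18 = 5, so s(1412) = s(8) = 4.

4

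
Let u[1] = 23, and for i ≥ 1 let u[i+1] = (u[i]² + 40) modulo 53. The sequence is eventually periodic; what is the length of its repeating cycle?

7

u[1] = 23,  u[2] = 39,  u[3] = 24,  u[4] = 33,  u[5] = 16,  u[6] = 31,  u[7] = 47,  u[8] = 23.
Since u[8] = u[1] = 23, the sequence is periodic with period 7.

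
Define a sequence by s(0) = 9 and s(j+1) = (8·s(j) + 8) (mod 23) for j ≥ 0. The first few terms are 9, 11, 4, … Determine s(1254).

9

We have s(0) = 9, s(1) = 11, s(2) = 4, s(3) = 17, s(4) = 6, s(5) = 10, s(6) = 19, s(7) = 22, s(8) = 0, s(9) = 8, s(10) = 3, s(11) = 9.
Since s(11) = s(0) = 9, the sequence is periodic with period 11.
So s(1254) = s(0 + ((1254-0) mod 11)) = s(0) = 9.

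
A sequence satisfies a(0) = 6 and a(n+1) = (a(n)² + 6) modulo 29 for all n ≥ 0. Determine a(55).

7

Listing terms: a(0) = 6,  a(1) = 13,  a(2) = 1,  a(3) = 7,  a(4) = 26,  a(5) = 15,  a(6) = 28,  a(7) = 7.
Since a(7) = a(3) = 7, the sequence is eventually periodic: after a pre-period of length 3 it cycles with period 4.
For n ≥ 3, a(n) depends only on (n - 3) mod 4. (55 - 3) mod 4 = 0, so a(55) = a(3) = 7.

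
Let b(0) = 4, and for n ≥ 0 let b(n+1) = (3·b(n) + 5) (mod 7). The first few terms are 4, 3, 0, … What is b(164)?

Computing terms: b(0) = 4, b(1) = 3, b(2) = 0, b(3) = 5, b(4) = 6, b(5) = 2, b(6) = 4.
Since b(6) = b(0) = 4, the sequence is periodic with period 6.
So b(164) = b(0 + ((164-0) mod 6)) = b(2) = 0.

0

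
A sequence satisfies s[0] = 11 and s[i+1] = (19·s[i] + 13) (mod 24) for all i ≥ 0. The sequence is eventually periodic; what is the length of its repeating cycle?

s[0] = 11, s[1] = 6, s[2] = 7, s[3] = 2, s[4] = 3, s[5] = 22, s[6] = 23, s[7] = 18, s[8] = 19, s[9] = 14, s[10] = 15, s[11] = 10, s[12] = 11.
Since s[12] = s[0] = 11, the sequence is periodic with period 12.

12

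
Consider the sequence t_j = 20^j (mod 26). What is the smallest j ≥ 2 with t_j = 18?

t_1 = 20,  t_2 = 10,  t_3 = 18,  t_4 = 22,  t_5 = 24,  t_6 = 12,  t_7 = 6,  t_8 = 16,  t_9 = 8,  t_{10} = 4,  t_{11} = 2,  t_{12} = 14,  t_{13} = 20.
The sequence repeats with period 12.
The value 18 first appears (with j ≥ 2) at t_3.

3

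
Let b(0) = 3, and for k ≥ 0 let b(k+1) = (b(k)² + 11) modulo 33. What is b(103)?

Listing terms: b(0) = 3, b(1) = 20, b(2) = 15, b(3) = 5, b(4) = 3.
The sequence repeats with period 4.
So b(103) = b(0 + ((103-0) mod 4)) = b(3) = 5.

5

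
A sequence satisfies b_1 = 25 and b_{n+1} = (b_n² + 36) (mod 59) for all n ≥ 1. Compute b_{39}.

52

We have b_1 = 25,  b_2 = 12,  b_3 = 3,  b_4 = 45,  b_5 = 55,  b_6 = 52,  b_7 = 26,  b_8 = 4,  b_9 = 52.
Since b_9 = b_6 = 52, the sequence is eventually periodic: after a pre-period of length 5 it cycles with period 3.
For n ≥ 6, b_n depends only on (n - 6) mod 3. (39 - 6) mod 3 = 0, so b_{39} = b_6 = 52.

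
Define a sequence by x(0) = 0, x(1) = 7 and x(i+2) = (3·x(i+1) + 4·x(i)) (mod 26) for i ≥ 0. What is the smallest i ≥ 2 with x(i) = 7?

7

We have x(0) = 0,  x(1) = 7,  x(2) = 21,  x(3) = 13,  x(4) = 19,  x(5) = 5,  x(6) = 13,  x(7) = 7,  x(8) = 21.
Since (x(7), x(8)) = (x(1), x(2)) = (7, 21) (two consecutive terms determine the rest), the sequence is eventually periodic: after a pre-period of length 1 it cycles with period 6.
The value 7 next appears (with i ≥ 2) at x(7).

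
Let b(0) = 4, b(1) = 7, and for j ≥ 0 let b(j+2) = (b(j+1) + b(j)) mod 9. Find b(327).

0

Computing terms: b(0) = 4; b(1) = 7; b(2) = 2; b(3) = 0; b(4) = 2; b(5) = 2; b(6) = 4; b(7) = 6; b(8) = 1; b(9) = 7; b(10) = 8; b(11) = 6; b(12) = 5; b(13) = 2; b(14) = 7; b(15) = 0; b(16) = 7; b(17) = 7; b(18) = 5; b(19) = 3; b(20) = 8; b(21) = 2; b(22) = 1; b(23) = 3; b(24) = 4; b(25) = 7.
The sequence repeats with period 24.
So b(327) = b(0 + ((327-0) mod 24)) = b(15) = 0.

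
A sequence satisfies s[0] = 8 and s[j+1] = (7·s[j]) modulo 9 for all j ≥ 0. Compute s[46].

Computing terms: s[0] = 8; s[1] = 2; s[2] = 5; s[3] = 8.
Since s[3] = s[0] = 8, the sequence is periodic with period 3.
(46 - 0) mod 3 = 1, so s[46] = s[1] = 2.

2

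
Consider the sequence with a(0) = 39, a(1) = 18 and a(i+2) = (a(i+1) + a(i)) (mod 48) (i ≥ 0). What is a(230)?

33

a(0) = 39, a(1) = 18, a(2) = 9, a(3) = 27, a(4) = 36, a(5) = 15, a(6) = 3, a(7) = 18, a(8) = 21, a(9) = 39, a(10) = 12, a(11) = 3, a(12) = 15, a(13) = 18, a(14) = 33, a(15) = 3, a(16) = 36, a(17) = 39, a(18) = 27, a(19) = 18, a(20) = 45, a(21) = 15, a(22) = 12, a(23) = 27, a(24) = 39, a(25) = 18.
Since (a(24), a(25)) = (a(0), a(1)) = (39, 18) (two consecutive terms determine the rest), the sequence is periodic with period 24.
So a(230) = a(0 + ((230-0) mod 24)) = a(14) = 33.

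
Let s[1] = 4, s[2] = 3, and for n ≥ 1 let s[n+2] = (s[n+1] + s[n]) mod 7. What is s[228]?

Computing terms: s[1] = 4; s[2] = 3; s[3] = 0; s[4] = 3; s[5] = 3; s[6] = 6; s[7] = 2; s[8] = 1; s[9] = 3; s[10] = 4; s[11] = 0; s[12] = 4; s[13] = 4; s[14] = 1; s[15] = 5; s[16] = 6; s[17] = 4; s[18] = 3.
The sequence repeats with period 16.
(228 - 1) mod 16 = 3, so s[228] = s[4] = 3.

3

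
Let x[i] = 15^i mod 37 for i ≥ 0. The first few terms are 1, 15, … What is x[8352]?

1

x[0] = 1, x[1] = 15, x[2] = 3, x[3] = 8, x[4] = 9, x[5] = 24, x[6] = 27, x[7] = 35, x[8] = 7, x[9] = 31, x[10] = 21, x[11] = 19, x[12] = 26, x[13] = 20, x[14] = 4, x[15] = 23, x[16] = 12, x[17] = 32, x[18] = 36, x[19] = 22, x[20] = 34, x[21] = 29, x[22] = 28, x[23] = 13, x[24] = 10, x[25] = 2, x[26] = 30, x[27] = 6, x[28] = 16, x[29] = 18, x[30] = 11, x[31] = 17, x[32] = 33, x[33] = 14, x[34] = 25, x[35] = 5, x[36] = 1.
The sequence repeats with period 36.
So x[8352] = x[0 + ((8352-0) mod 36)] = x[0] = 1.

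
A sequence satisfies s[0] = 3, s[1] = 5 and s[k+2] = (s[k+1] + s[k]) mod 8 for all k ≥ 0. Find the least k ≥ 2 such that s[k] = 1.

Computing terms: s[0] = 3,  s[1] = 5,  s[2] = 0,  s[3] = 5,  s[4] = 5,  s[5] = 2,  s[6] = 7,  s[7] = 1,  s[8] = 0,  s[9] = 1,  s[10] = 1,  s[11] = 2,  s[12] = 3,  s[13] = 5.
Since (s[12], s[13]) = (s[0], s[1]) = (3, 5) (two consecutive terms determine the rest), the sequence is periodic with period 12.
The value 1 first appears (with k ≥ 2) at s[7].

7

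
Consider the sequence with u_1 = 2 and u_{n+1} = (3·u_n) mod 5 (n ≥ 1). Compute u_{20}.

Listing terms: u_1 = 2, u_2 = 1, u_3 = 3, u_4 = 4, u_5 = 2.
Since u_5 = u_1 = 2, the sequence is periodic with period 4.
So u_{20} = u_{1 + ((20-1) mod 4)} = u_4 = 4.

4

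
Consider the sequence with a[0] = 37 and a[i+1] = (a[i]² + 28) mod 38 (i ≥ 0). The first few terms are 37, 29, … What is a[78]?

a[0] = 37,  a[1] = 29,  a[2] = 33,  a[3] = 15,  a[4] = 25,  a[5] = 7,  a[6] = 1,  a[7] = 29.
Since a[7] = a[1] = 29, the sequence is eventually periodic: after a pre-period of length 1 it cycles with period 6.
For i ≥ 1, a[i] depends only on (i - 1) mod 6. (78 - 1) mod 6 = 5, so a[78] = a[6] = 1.

1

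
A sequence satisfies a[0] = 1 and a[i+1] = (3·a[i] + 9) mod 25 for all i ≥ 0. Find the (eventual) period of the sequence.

Listing terms: a[0] = 1, a[1] = 12, a[2] = 20, a[3] = 19, a[4] = 16, a[5] = 7, a[6] = 5, a[7] = 24, a[8] = 6, a[9] = 2, a[10] = 15, a[11] = 4, a[12] = 21, a[13] = 22, a[14] = 0, a[15] = 9, a[16] = 11, a[17] = 17, a[18] = 10, a[19] = 14, a[20] = 1.
The sequence repeats with period 20.

20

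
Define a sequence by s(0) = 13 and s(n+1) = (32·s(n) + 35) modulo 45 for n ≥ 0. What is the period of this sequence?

Computing terms: s(0) = 13,  s(1) = 1,  s(2) = 22,  s(3) = 19,  s(4) = 13.
The sequence repeats with period 4.

4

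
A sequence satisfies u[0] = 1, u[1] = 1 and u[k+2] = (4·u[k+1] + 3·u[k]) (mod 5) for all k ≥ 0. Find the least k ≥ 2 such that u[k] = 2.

We have u[0] = 1; u[1] = 1; u[2] = 2; u[3] = 1; u[4] = 0; u[5] = 3; u[6] = 2; u[7] = 2; u[8] = 4; u[9] = 2; u[10] = 0; u[11] = 1; u[12] = 4; u[13] = 4; u[14] = 3; u[15] = 4; u[16] = 0; u[17] = 2; u[18] = 3; u[19] = 3; u[20] = 1; u[21] = 3; u[22] = 0; u[23] = 4; u[24] = 1; u[25] = 1.
The sequence repeats with period 24.
The value 2 first appears (with k ≥ 2) at u[2].

2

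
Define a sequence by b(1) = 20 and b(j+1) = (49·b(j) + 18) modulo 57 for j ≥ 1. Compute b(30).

We have b(1) = 20, b(2) = 29, b(3) = 14, b(4) = 20.
The sequence repeats with period 3.
So b(30) = b(1 + ((30-1) mod 3)) = b(3) = 14.

14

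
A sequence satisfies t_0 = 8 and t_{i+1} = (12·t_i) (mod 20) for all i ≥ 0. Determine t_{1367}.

4

Listing terms: t_0 = 8,  t_1 = 16,  t_2 = 12,  t_3 = 4,  t_4 = 8.
The sequence repeats with period 4.
(1367 - 0) mod 4 = 3, so t_{1367} = t_3 = 4.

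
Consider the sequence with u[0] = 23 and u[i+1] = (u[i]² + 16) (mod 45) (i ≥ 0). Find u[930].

32

Listing terms: u[0] = 23; u[1] = 5; u[2] = 41; u[3] = 32; u[4] = 5.
Since u[4] = u[1] = 5, the sequence is eventually periodic: after a pre-period of length 1 it cycles with period 3.
For i ≥ 1, u[i] depends only on (i - 1) mod 3. (930 - 1) mod 3 = 2, so u[930] = u[3] = 32.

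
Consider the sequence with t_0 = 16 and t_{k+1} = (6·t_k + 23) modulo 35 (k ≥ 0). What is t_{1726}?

9

Computing terms: t_0 = 16; t_1 = 14; t_2 = 2; t_3 = 0; t_4 = 23; t_5 = 21; t_6 = 9; t_7 = 7; t_8 = 30; t_9 = 28; t_{10} = 16.
The sequence repeats with period 10.
(1726 - 0) mod 10 = 6, so t_{1726} = t_6 = 9.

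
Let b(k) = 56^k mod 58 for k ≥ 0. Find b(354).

42

We have b(0) = 1, b(1) = 56, b(2) = 4, b(3) = 50, b(4) = 16, b(5) = 26, b(6) = 6, b(7) = 46, b(8) = 24, b(9) = 10, b(10) = 38, b(11) = 40, b(12) = 36, b(13) = 44, b(14) = 28, b(15) = 2, b(16) = 54, b(17) = 8, b(18) = 42, b(19) = 32, b(20) = 52, b(21) = 12, b(22) = 34, b(23) = 48, b(24) = 20, b(25) = 18, b(26) = 22, b(27) = 14, b(28) = 30, b(29) = 56.
Since b(29) = b(1) = 56, the sequence is eventually periodic: after a pre-period of length 1 it cycles with period 28.
For k ≥ 1, b(k) depends only on (k - 1) mod 28. (354 - 1) mod 28 = 17, so b(354) = b(18) = 42.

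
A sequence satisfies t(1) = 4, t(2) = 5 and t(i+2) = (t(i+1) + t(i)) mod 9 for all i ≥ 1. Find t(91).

3

t(1) = 4, t(2) = 5, t(3) = 0, t(4) = 5, t(5) = 5, t(6) = 1, t(7) = 6, t(8) = 7, t(9) = 4, t(10) = 2, t(11) = 6, t(12) = 8, t(13) = 5, t(14) = 4, t(15) = 0, t(16) = 4, t(17) = 4, t(18) = 8, t(19) = 3, t(20) = 2, t(21) = 5, t(22) = 7, t(23) = 3, t(24) = 1, t(25) = 4, t(26) = 5.
Since (t(25), t(26)) = (t(1), t(2)) = (4, 5) (two consecutive terms determine the rest), the sequence is periodic with period 24.
(91 - 1) mod 24 = 18, so t(91) = t(19) = 3.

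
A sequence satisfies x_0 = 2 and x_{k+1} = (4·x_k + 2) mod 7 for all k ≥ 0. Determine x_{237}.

We have x_0 = 2; x_1 = 3; x_2 = 0; x_3 = 2.
Since x_3 = x_0 = 2, the sequence is periodic with period 3.
So x_{237} = x_{0 + ((237-0) mod 3)} = x_0 = 2.

2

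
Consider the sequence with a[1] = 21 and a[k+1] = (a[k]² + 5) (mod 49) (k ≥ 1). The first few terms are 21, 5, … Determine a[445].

23

Listing terms: a[1] = 21, a[2] = 5, a[3] = 30, a[4] = 23, a[5] = 44, a[6] = 30.
Since a[6] = a[3] = 30, the sequence is eventually periodic: after a pre-period of length 2 it cycles with period 3.
For k ≥ 3, a[k] depends only on (k - 3) mod 3. (445 - 3) mod 3 = 1, so a[445] = a[4] = 23.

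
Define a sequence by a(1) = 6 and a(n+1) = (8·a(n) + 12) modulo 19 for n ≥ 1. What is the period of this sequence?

We have a(1) = 6; a(2) = 3; a(3) = 17; a(4) = 15; a(5) = 18; a(6) = 4; a(7) = 6.
The sequence repeats with period 6.

6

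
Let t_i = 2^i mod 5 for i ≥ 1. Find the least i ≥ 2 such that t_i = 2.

5

Computing terms: t_1 = 2, t_2 = 4, t_3 = 3, t_4 = 1, t_5 = 2.
The sequence repeats with period 4.
The value 2 next appears (with i ≥ 2) at t_5.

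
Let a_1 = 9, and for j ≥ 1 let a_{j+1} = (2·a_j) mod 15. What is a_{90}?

a_1 = 9,  a_2 = 3,  a_3 = 6,  a_4 = 12,  a_5 = 9.
The sequence repeats with period 4.
So a_{90} = a_{1 + ((90-1) mod 4)} = a_2 = 3.

3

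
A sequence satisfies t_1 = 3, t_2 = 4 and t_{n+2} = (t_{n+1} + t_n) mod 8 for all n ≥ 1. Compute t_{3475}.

We have t_1 = 3,  t_2 = 4,  t_3 = 7,  t_4 = 3,  t_5 = 2,  t_6 = 5,  t_7 = 7,  t_8 = 4,  t_9 = 3,  t_{10} = 7,  t_{11} = 2,  t_{12} = 1,  t_{13} = 3,  t_{14} = 4.
The sequence repeats with period 12.
So t_{3475} = t_{1 + ((3475-1) mod 12)} = t_7 = 7.

7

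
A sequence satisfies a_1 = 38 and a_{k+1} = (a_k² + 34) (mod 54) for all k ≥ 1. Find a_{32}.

We have a_1 = 38,  a_2 = 20,  a_3 = 2,  a_4 = 38.
The sequence repeats with period 3.
So a_{32} = a_{1 + ((32-1) mod 3)} = a_2 = 20.

20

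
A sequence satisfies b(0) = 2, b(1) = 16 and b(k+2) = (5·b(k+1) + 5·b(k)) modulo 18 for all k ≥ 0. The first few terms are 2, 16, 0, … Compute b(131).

Listing terms: b(0) = 2; b(1) = 16; b(2) = 0; b(3) = 8; b(4) = 4; b(5) = 6; b(6) = 14; b(7) = 10; b(8) = 12; b(9) = 2; b(10) = 16.
Since (b(9), b(10)) = (b(0), b(1)) = (2, 16) (two consecutive terms determine the rest), the sequence is periodic with period 9.
(131 - 0) mod 9 = 5, so b(131) = b(5) = 6.

6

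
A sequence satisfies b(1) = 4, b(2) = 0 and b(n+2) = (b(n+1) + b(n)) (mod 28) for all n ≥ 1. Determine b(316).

We have b(1) = 4; b(2) = 0; b(3) = 4; b(4) = 4; b(5) = 8; b(6) = 12; b(7) = 20; b(8) = 4; b(9) = 24; b(10) = 0; b(11) = 24; b(12) = 24; b(13) = 20; b(14) = 16; b(15) = 8; b(16) = 24; b(17) = 4; b(18) = 0.
Since (b(17), b(18)) = (b(1), b(2)) = (4, 0) (two consecutive terms determine the rest), the sequence is periodic with period 16.
So b(316) = b(1 + ((316-1) mod 16)) = b(12) = 24.

24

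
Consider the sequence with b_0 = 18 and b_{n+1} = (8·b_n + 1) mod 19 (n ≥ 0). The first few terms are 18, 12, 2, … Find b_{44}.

2

Computing terms: b_0 = 18, b_1 = 12, b_2 = 2, b_3 = 17, b_4 = 4, b_5 = 14, b_6 = 18.
Since b_6 = b_0 = 18, the sequence is periodic with period 6.
(44 - 0) mod 6 = 2, so b_{44} = b_2 = 2.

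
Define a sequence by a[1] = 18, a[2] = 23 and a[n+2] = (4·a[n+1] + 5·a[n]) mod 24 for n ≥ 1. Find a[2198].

23

a[1] = 18; a[2] = 23; a[3] = 14; a[4] = 3; a[5] = 10; a[6] = 7; a[7] = 6; a[8] = 11; a[9] = 2; a[10] = 15; a[11] = 22; a[12] = 19; a[13] = 18; a[14] = 23.
Since (a[13], a[14]) = (a[1], a[2]) = (18, 23) (two consecutive terms determine the rest), the sequence is periodic with period 12.
(2198 - 1) mod 12 = 1, so a[2198] = a[2] = 23.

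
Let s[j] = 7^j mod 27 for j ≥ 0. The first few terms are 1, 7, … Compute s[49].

25

s[0] = 1,  s[1] = 7,  s[2] = 22,  s[3] = 19,  s[4] = 25,  s[5] = 13,  s[6] = 10,  s[7] = 16,  s[8] = 4,  s[9] = 1.
The sequence repeats with period 9.
So s[49] = s[0 + ((49-0) mod 9)] = s[4] = 25.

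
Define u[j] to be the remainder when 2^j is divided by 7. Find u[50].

4

We have u[1] = 2,  u[2] = 4,  u[3] = 1,  u[4] = 2.
Since u[4] = u[1] = 2, the sequence is periodic with period 3.
(50 - 1) mod 3 = 1, so u[50] = u[2] = 4.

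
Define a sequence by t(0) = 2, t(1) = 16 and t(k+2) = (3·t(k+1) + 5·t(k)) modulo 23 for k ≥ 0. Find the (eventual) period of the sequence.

22

We have t(0) = 2, t(1) = 16, t(2) = 12, t(3) = 1, t(4) = 17, t(5) = 10, t(6) = 0, t(7) = 4, t(8) = 12, t(9) = 10, t(10) = 21, t(11) = 21, t(12) = 7, t(13) = 11, t(14) = 22, t(15) = 6, t(16) = 13, t(17) = 0, t(18) = 19, t(19) = 11, t(20) = 13, t(21) = 2, t(22) = 2, t(23) = 16.
The sequence repeats with period 22.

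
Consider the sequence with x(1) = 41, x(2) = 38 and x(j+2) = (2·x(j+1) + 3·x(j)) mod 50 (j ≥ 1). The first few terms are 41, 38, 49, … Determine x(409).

1

Listing terms: x(1) = 41, x(2) = 38, x(3) = 49, x(4) = 12, x(5) = 21, x(6) = 28, x(7) = 19, x(8) = 22, x(9) = 1, x(10) = 18, x(11) = 39, x(12) = 32, x(13) = 31, x(14) = 8, x(15) = 9, x(16) = 42, x(17) = 11, x(18) = 48, x(19) = 29, x(20) = 2, x(21) = 41, x(22) = 38.
The sequence repeats with period 20.
So x(409) = x(1 + ((409-1) mod 20)) = x(9) = 1.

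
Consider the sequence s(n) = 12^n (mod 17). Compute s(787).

Listing terms: s(1) = 12, s(2) = 8, s(3) = 11, s(4) = 13, s(5) = 3, s(6) = 2, s(7) = 7, s(8) = 16, s(9) = 5, s(10) = 9, s(11) = 6, s(12) = 4, s(13) = 14, s(14) = 15, s(15) = 10, s(16) = 1, s(17) = 12.
Since s(17) = s(1) = 12, the sequence is periodic with period 16.
(787 - 1) mod 16 = 2, so s(787) = s(3) = 11.

11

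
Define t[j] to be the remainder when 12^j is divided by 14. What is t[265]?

12

Listing terms: t[0] = 1, t[1] = 12, t[2] = 4, t[3] = 6, t[4] = 2, t[5] = 10, t[6] = 8, t[7] = 12.
Since t[7] = t[1] = 12, the sequence is eventually periodic: after a pre-period of length 1 it cycles with period 6.
For j ≥ 1, t[j] depends only on (j - 1) mod 6. (265 - 1) mod 6 = 0, so t[265] = t[1] = 12.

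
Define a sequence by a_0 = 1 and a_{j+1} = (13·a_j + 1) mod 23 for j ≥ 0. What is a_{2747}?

4

a_0 = 1,  a_1 = 14,  a_2 = 22,  a_3 = 11,  a_4 = 6,  a_5 = 10,  a_6 = 16,  a_7 = 2,  a_8 = 4,  a_9 = 7,  a_{10} = 0,  a_{11} = 1.
Since a_{11} = a_0 = 1, the sequence is periodic with period 11.
So a_{2747} = a_{0 + ((2747-0) mod 11)} = a_8 = 4.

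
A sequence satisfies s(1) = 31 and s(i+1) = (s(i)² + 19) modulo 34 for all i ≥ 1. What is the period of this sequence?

4

Computing terms: s(1) = 31, s(2) = 28, s(3) = 21, s(4) = 18, s(5) = 3, s(6) = 28.
Since s(6) = s(2) = 28, the sequence is eventually periodic: after a pre-period of length 1 it cycles with period 4.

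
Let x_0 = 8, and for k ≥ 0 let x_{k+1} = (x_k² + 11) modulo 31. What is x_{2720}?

Listing terms: x_0 = 8,  x_1 = 13,  x_2 = 25,  x_3 = 16,  x_4 = 19,  x_5 = 0,  x_6 = 11,  x_7 = 8.
Since x_7 = x_0 = 8, the sequence is periodic with period 7.
(2720 - 0) mod 7 = 4, so x_{2720} = x_4 = 19.

19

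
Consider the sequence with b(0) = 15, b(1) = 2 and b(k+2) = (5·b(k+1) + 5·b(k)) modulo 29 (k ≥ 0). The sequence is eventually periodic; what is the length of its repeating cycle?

28

b(0) = 15,  b(1) = 2,  b(2) = 27,  b(3) = 0,  b(4) = 19,  b(5) = 8,  b(6) = 19,  b(7) = 19,  b(8) = 16,  b(9) = 1,  b(10) = 27,  b(11) = 24,  b(12) = 23,  b(13) = 3,  b(14) = 14,  b(15) = 27,  b(16) = 2,  b(17) = 0,  b(18) = 10,  b(19) = 21,  b(20) = 10,  b(21) = 10,  b(22) = 13,  b(23) = 28,  b(24) = 2,  b(25) = 5,  b(26) = 6,  b(27) = 26,  b(28) = 15,  b(29) = 2.
Since (b(28), b(29)) = (b(0), b(1)) = (15, 2) (two consecutive terms determine the rest), the sequence is periodic with period 28.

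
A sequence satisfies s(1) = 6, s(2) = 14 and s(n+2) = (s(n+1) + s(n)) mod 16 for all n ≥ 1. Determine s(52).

2

Listing terms: s(1) = 6; s(2) = 14; s(3) = 4; s(4) = 2; s(5) = 6; s(6) = 8; s(7) = 14; s(8) = 6; s(9) = 4; s(10) = 10; s(11) = 14; s(12) = 8; s(13) = 6; s(14) = 14.
Since (s(13), s(14)) = (s(1), s(2)) = (6, 14) (two consecutive terms determine the rest), the sequence is periodic with period 12.
(52 - 1) mod 12 = 3, so s(52) = s(4) = 2.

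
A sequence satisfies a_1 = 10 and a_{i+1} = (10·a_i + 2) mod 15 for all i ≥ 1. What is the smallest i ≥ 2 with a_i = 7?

a_1 = 10, a_2 = 12, a_3 = 2, a_4 = 7, a_5 = 12.
Since a_5 = a_2 = 12, the sequence is eventually periodic: after a pre-period of length 1 it cycles with period 3.
The value 7 first appears (with i ≥ 2) at a_4.

4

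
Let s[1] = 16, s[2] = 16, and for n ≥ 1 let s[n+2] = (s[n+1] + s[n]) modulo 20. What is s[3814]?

Computing terms: s[1] = 16; s[2] = 16; s[3] = 12; s[4] = 8; s[5] = 0; s[6] = 8; s[7] = 8; s[8] = 16; s[9] = 4; s[10] = 0; s[11] = 4; s[12] = 4; s[13] = 8; s[14] = 12; s[15] = 0; s[16] = 12; s[17] = 12; s[18] = 4; s[19] = 16; s[20] = 0; s[21] = 16; s[22] = 16.
Since (s[21], s[22]) = (s[1], s[2]) = (16, 16) (two consecutive terms determine the rest), the sequence is periodic with period 20.
(3814 - 1) mod 20 = 13, so s[3814] = s[14] = 12.

12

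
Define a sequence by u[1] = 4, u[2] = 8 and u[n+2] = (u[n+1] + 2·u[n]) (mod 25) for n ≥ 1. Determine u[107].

6

Listing terms: u[1] = 4,  u[2] = 8,  u[3] = 16,  u[4] = 7,  u[5] = 14,  u[6] = 3,  u[7] = 6,  u[8] = 12,  u[9] = 24,  u[10] = 23,  u[11] = 21,  u[12] = 17,  u[13] = 9,  u[14] = 18,  u[15] = 11,  u[16] = 22,  u[17] = 19,  u[18] = 13,  u[19] = 1,  u[20] = 2,  u[21] = 4,  u[22] = 8.
The sequence repeats with period 20.
So u[107] = u[1 + ((107-1) mod 20)] = u[7] = 6.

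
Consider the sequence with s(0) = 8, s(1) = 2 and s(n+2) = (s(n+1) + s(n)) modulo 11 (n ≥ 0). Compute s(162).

We have s(0) = 8; s(1) = 2; s(2) = 10; s(3) = 1; s(4) = 0; s(5) = 1; s(6) = 1; s(7) = 2; s(8) = 3; s(9) = 5; s(10) = 8; s(11) = 2.
Since (s(10), s(11)) = (s(0), s(1)) = (8, 2) (two consecutive terms determine the rest), the sequence is periodic with period 10.
So s(162) = s(0 + ((162-0) mod 10)) = s(2) = 10.

10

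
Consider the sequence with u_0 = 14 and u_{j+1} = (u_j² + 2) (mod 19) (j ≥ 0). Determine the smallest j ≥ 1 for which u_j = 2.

6

Computing terms: u_0 = 14,  u_1 = 8,  u_2 = 9,  u_3 = 7,  u_4 = 13,  u_5 = 0,  u_6 = 2,  u_7 = 6,  u_8 = 0.
Since u_8 = u_5 = 0, the sequence is eventually periodic: after a pre-period of length 5 it cycles with period 3.
The value 2 first appears (with j ≥ 1) at u_6.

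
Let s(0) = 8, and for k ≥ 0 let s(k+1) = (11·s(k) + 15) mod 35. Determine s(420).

8

We have s(0) = 8, s(1) = 33, s(2) = 28, s(3) = 8.
The sequence repeats with period 3.
So s(420) = s(0 + ((420-0) mod 3)) = s(0) = 8.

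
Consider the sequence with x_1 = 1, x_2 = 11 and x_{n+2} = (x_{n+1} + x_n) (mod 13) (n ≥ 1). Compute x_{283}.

x_1 = 1; x_2 = 11; x_3 = 12; x_4 = 10; x_5 = 9; x_6 = 6; x_7 = 2; x_8 = 8; x_9 = 10; x_{10} = 5; x_{11} = 2; x_{12} = 7; x_{13} = 9; x_{14} = 3; x_{15} = 12; x_{16} = 2; x_{17} = 1; x_{18} = 3; x_{19} = 4; x_{20} = 7; x_{21} = 11; x_{22} = 5; x_{23} = 3; x_{24} = 8; x_{25} = 11; x_{26} = 6; x_{27} = 4; x_{28} = 10; x_{29} = 1; x_{30} = 11.
Since (x_{29}, x_{30}) = (x_1, x_2) = (1, 11) (two consecutive terms determine the rest), the sequence is periodic with period 28.
So x_{283} = x_{1 + ((283-1) mod 28)} = x_3 = 12.

12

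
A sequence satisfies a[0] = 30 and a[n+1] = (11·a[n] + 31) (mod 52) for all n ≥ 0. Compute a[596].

We have a[0] = 30; a[1] = 49; a[2] = 50; a[3] = 9; a[4] = 26; a[5] = 5; a[6] = 34; a[7] = 41; a[8] = 14; a[9] = 29; a[10] = 38; a[11] = 33; a[12] = 30.
Since a[12] = a[0] = 30, the sequence is periodic with period 12.
(596 - 0) mod 12 = 8, so a[596] = a[8] = 14.

14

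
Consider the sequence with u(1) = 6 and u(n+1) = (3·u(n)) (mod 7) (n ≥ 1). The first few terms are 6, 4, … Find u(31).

Listing terms: u(1) = 6; u(2) = 4; u(3) = 5; u(4) = 1; u(5) = 3; u(6) = 2; u(7) = 6.
The sequence repeats with period 6.
So u(31) = u(1 + ((31-1) mod 6)) = u(1) = 6.

6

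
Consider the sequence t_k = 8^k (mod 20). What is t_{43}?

Computing terms: t_1 = 8,  t_2 = 4,  t_3 = 12,  t_4 = 16,  t_5 = 8.
Since t_5 = t_1 = 8, the sequence is periodic with period 4.
(43 - 1) mod 4 = 2, so t_{43} = t_3 = 12.

12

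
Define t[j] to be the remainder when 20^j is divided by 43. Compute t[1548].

11

Computing terms: t[0] = 1,  t[1] = 20,  t[2] = 13,  t[3] = 2,  t[4] = 40,  t[5] = 26,  t[6] = 4,  t[7] = 37,  t[8] = 9,  t[9] = 8,  t[10] = 31,  t[11] = 18,  t[12] = 16,  t[13] = 19,  t[14] = 36,  t[15] = 32,  t[16] = 38,  t[17] = 29,  t[18] = 21,  t[19] = 33,  t[20] = 15,  t[21] = 42,  t[22] = 23,  t[23] = 30,  t[24] = 41,  t[25] = 3,  t[26] = 17,  t[27] = 39,  t[28] = 6,  t[29] = 34,  t[30] = 35,  t[31] = 12,  t[32] = 25,  t[33] = 27,  t[34] = 24,  t[35] = 7,  t[36] = 11,  t[37] = 5,  t[38] = 14,  t[39] = 22,  t[40] = 10,  t[41] = 28,  t[42] = 1.
Since t[42] = t[0] = 1, the sequence is periodic with period 42.
(1548 - 0) mod 42 = 36, so t[1548] = t[36] = 11.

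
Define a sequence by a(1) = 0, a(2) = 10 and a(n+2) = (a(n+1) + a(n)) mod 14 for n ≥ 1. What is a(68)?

a(1) = 0,  a(2) = 10,  a(3) = 10,  a(4) = 6,  a(5) = 2,  a(6) = 8,  a(7) = 10,  a(8) = 4,  a(9) = 0,  a(10) = 4,  a(11) = 4,  a(12) = 8,  a(13) = 12,  a(14) = 6,  a(15) = 4,  a(16) = 10,  a(17) = 0,  a(18) = 10.
Since (a(17), a(18)) = (a(1), a(2)) = (0, 10) (two consecutive terms determine the rest), the sequence is periodic with period 16.
So a(68) = a(1 + ((68-1) mod 16)) = a(4) = 6.

6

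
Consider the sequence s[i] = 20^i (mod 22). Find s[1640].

12

Listing terms: s[0] = 1,  s[1] = 20,  s[2] = 4,  s[3] = 14,  s[4] = 16,  s[5] = 12,  s[6] = 20.
Since s[6] = s[1] = 20, the sequence is eventually periodic: after a pre-period of length 1 it cycles with period 5.
For i ≥ 1, s[i] depends only on (i - 1) mod 5. (1640 - 1) mod 5 = 4, so s[1640] = s[5] = 12.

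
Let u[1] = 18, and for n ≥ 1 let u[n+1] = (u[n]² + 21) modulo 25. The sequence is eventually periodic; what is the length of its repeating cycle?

3

u[1] = 18, u[2] = 20, u[3] = 21, u[4] = 12, u[5] = 15, u[6] = 21.
Since u[6] = u[3] = 21, the sequence is eventually periodic: after a pre-period of length 2 it cycles with period 3.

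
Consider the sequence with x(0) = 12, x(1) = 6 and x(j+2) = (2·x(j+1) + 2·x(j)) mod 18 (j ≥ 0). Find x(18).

x(0) = 12,  x(1) = 6,  x(2) = 0,  x(3) = 12,  x(4) = 6.
The sequence repeats with period 3.
(18 - 0) mod 3 = 0, so x(18) = x(0) = 12.

12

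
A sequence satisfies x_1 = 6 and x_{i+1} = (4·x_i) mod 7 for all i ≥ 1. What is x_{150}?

5

Listing terms: x_1 = 6; x_2 = 3; x_3 = 5; x_4 = 6.
Since x_4 = x_1 = 6, the sequence is periodic with period 3.
So x_{150} = x_{1 + ((150-1) mod 3)} = x_3 = 5.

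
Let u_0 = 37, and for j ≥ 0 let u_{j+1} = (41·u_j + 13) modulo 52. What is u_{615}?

Listing terms: u_0 = 37; u_1 = 22; u_2 = 31; u_3 = 36; u_4 = 33; u_5 = 14; u_6 = 15; u_7 = 4; u_8 = 21; u_9 = 42; u_{10} = 19; u_{11} = 12; u_{12} = 37.
The sequence repeats with period 12.
So u_{615} = u_{0 + ((615-0) mod 12)} = u_3 = 36.

36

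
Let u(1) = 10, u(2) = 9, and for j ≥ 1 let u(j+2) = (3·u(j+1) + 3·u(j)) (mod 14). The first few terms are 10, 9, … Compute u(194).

u(1) = 10; u(2) = 9; u(3) = 1; u(4) = 2; u(5) = 9; u(6) = 5; u(7) = 0; u(8) = 1; u(9) = 3; u(10) = 12; u(11) = 3; u(12) = 3; u(13) = 4; u(14) = 7; u(15) = 5; u(16) = 8; u(17) = 11; u(18) = 1; u(19) = 8; u(20) = 13; u(21) = 7; u(22) = 4; u(23) = 5; u(24) = 13; u(25) = 12; u(26) = 5; u(27) = 9; u(28) = 0; u(29) = 13; u(30) = 11; u(31) = 2; u(32) = 11; u(33) = 11; u(34) = 10; u(35) = 7; u(36) = 9; u(37) = 6; u(38) = 3; u(39) = 13; u(40) = 6; u(41) = 1; u(42) = 7; u(43) = 10; u(44) = 9.
Since (u(43), u(44)) = (u(1), u(2)) = (10, 9) (two consecutive terms determine the rest), the sequence is periodic with period 42.
(194 - 1) mod 42 = 25, so u(194) = u(26) = 5.

5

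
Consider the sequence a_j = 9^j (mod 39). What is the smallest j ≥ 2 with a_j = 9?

Computing terms: a_1 = 9; a_2 = 3; a_3 = 27; a_4 = 9.
The sequence repeats with period 3.
The value 9 next appears (with j ≥ 2) at a_4.

4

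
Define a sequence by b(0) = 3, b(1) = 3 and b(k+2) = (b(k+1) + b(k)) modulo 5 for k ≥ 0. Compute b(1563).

b(0) = 3, b(1) = 3, b(2) = 1, b(3) = 4, b(4) = 0, b(5) = 4, b(6) = 4, b(7) = 3, b(8) = 2, b(9) = 0, b(10) = 2, b(11) = 2, b(12) = 4, b(13) = 1, b(14) = 0, b(15) = 1, b(16) = 1, b(17) = 2, b(18) = 3, b(19) = 0, b(20) = 3, b(21) = 3.
Since (b(20), b(21)) = (b(0), b(1)) = (3, 3) (two consecutive terms determine the rest), the sequence is periodic with period 20.
So b(1563) = b(0 + ((1563-0) mod 20)) = b(3) = 4.

4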